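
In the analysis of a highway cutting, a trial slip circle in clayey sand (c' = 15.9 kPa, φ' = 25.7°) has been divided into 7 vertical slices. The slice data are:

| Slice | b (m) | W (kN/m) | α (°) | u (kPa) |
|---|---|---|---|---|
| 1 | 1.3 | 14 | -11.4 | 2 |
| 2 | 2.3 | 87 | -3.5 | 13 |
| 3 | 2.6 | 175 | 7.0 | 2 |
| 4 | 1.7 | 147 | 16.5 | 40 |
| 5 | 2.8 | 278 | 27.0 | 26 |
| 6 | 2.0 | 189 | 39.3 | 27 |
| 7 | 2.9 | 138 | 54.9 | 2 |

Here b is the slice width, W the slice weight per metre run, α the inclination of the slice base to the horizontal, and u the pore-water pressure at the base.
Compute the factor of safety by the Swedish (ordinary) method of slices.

FS = 1.44

Ordinary method of slices: FS = Σ[c'·Δl_i + (W_i cosα_i − u_i·Δl_i)·tanφ'] / Σ W_i sinα_i, with Δl_i = b_i / cosα_i.
Slice 1: Δl = 1.3/cos(-11.4°) = 1.326 m; N'_1 = 14·cos(-11.4°) − 2·1.326 = 11.1; c'Δl = 21.09; W sinα = -2.8
Slice 2: Δl = 2.3/cos(-3.5°) = 2.304 m; N'_2 = 87·cos(-3.5°) − 13·2.304 = 56.9; c'Δl = 36.64; W sinα = -5.3
Slice 3: Δl = 2.6/cos7.0° = 2.620 m; N'_3 = 175·cos7.0° − 2·2.620 = 168.5; c'Δl = 41.65; W sinα = 21.3
Slice 4: Δl = 1.7/cos16.5° = 1.773 m; N'_4 = 147·cos16.5° − 40·1.773 = 70.0; c'Δl = 28.19; W sinα = 41.8
Slice 5: Δl = 2.8/cos27.0° = 3.143 m; N'_5 = 278·cos27.0° − 26·3.143 = 166.0; c'Δl = 49.97; W sinα = 126.2
Slice 6: Δl = 2.0/cos39.3° = 2.585 m; N'_6 = 189·cos39.3° − 27·2.585 = 76.5; c'Δl = 41.09; W sinα = 119.7
Slice 7: Δl = 2.9/cos54.9° = 5.043 m; N'_7 = 138·cos54.9° − 2·5.043 = 69.3; c'Δl = 80.19; W sinα = 112.9
Σc'Δl = 298.8 kN/m; ΣN' = 618.2 kN/m; ΣW sinα = 413.8 kN/m
Resisting = 298.8 + 618.2·tan25.7° = 298.8 + 297.5 = 596.3 kN/m
FS = 596.3 / 413.8 = 1.441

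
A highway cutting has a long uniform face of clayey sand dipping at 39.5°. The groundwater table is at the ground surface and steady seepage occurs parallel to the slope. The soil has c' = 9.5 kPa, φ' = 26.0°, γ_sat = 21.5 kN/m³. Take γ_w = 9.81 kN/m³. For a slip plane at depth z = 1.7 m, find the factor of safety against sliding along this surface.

With seepage parallel to the slope and the water table at the surface, the effective normal stress on the slip plane uses the buoyant unit weight γ' = γ_sat − γ_w while the driving shear stress uses γ_sat:
FS = [c' + γ' z cos²β tanφ'] / [γ_sat z sinβ cosβ]
γ' = 21.5 − 9.81 = 11.69 kN/m³
Numerator = 9.5 + 11.69·1.7·cos²39.5°·tan26.0° = 9.5 + 11.69·1.7·0.5954·0.4877 = 15.271 kPa
Denominator = 21.5·1.7·sin39.5°·cos39.5° = 21.5·1.7·0.6361·0.7716 = 17.939 kPa
FS = 15.271 / 17.939 = 0.851

FS = 0.85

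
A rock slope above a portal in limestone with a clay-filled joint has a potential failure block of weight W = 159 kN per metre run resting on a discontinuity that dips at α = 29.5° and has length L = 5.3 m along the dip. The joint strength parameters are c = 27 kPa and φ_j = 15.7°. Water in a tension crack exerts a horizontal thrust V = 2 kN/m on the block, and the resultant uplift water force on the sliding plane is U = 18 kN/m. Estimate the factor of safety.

Resolving the block weight along and normal to the plane and applying the Mohr–Coulomb strength on the joint:
N' = W cosα − U − V sinα = 159·cos29.5° − 18 − 2·sin29.5° = 119.4 kN/m
Driving force T = W sinα + V cosα = 159·sin29.5° + 2·cos29.5° = 80.0 kN/m
Resisting force R = c·L + N'·tanφ_j = 27·5.3 + 119.4·tan15.7° = 143.1 + 33.6 = 176.7 kN/m
FS = R / T = 176.7 / 80.0 = 2.207

FS = 2.21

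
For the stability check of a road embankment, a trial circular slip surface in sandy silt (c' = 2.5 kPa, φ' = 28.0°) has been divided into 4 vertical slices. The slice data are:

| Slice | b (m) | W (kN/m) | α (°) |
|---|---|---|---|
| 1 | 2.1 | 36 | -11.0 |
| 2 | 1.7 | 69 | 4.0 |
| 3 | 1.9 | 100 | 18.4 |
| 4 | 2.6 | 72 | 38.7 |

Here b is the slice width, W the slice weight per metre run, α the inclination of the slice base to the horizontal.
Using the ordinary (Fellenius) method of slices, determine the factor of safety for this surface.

Ordinary method of slices: FS = Σ[c'·Δl_i + (W_i cosα_i)·tanφ'] / Σ W_i sinα_i, with Δl_i = b_i / cosα_i.
Slice 1: Δl = 2.1/cos(-11.0°) = 2.139 m; N'_1 = 36·cos(-11.0°) = 35.3; c'Δl = 5.35; W sinα = -6.9
Slice 2: Δl = 1.7/cos4.0° = 1.704 m; N'_2 = 69·cos4.0° = 68.8; c'Δl = 4.26; W sinα = 4.8
Slice 3: Δl = 1.9/cos18.4° = 2.002 m; N'_3 = 100·cos18.4° = 94.9; c'Δl = 5.01; W sinα = 31.6
Slice 4: Δl = 2.6/cos38.7° = 3.331 m; N'_4 = 72·cos38.7° = 56.2; c'Δl = 8.33; W sinα = 45.0
Σc'Δl = 22.9 kN/m; ΣN' = 255.2 kN/m; ΣW sinα = 74.5 kN/m
Resisting = 22.9 + 255.2·tan28.0° = 22.9 + 135.7 = 158.7 kN/m
FS = 158.7 / 74.5 = 2.129

FS = 2.13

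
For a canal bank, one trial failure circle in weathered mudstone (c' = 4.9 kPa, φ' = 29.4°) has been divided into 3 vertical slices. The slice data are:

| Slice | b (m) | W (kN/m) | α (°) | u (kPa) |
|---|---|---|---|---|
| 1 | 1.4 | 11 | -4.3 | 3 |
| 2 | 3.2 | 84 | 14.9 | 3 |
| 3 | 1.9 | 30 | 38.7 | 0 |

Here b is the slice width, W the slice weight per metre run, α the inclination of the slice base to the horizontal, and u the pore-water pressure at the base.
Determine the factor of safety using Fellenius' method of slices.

FS = 2.33

Ordinary method of slices: FS = Σ[c'·Δl_i + (W_i cosα_i − u_i·Δl_i)·tanφ'] / Σ W_i sinα_i, with Δl_i = b_i / cosα_i.
Slice 1: Δl = 1.4/cos(-4.3°) = 1.404 m; N'_1 = 11·cos(-4.3°) − 3·1.404 = 6.8; c'Δl = 6.88; W sinα = -0.8
Slice 2: Δl = 3.2/cos14.9° = 3.311 m; N'_2 = 84·cos14.9° − 3·3.311 = 71.2; c'Δl = 16.23; W sinα = 21.6
Slice 3: Δl = 1.9/cos38.7° = 2.435 m; N'_3 = 30·cos38.7° − 0·2.435 = 23.4; c'Δl = 11.93; W sinα = 18.8
Σc'Δl = 35.0 kN/m; ΣN' = 101.4 kN/m; ΣW sinα = 39.5 kN/m
Resisting = 35.0 + 101.4·tan29.4° = 35.0 + 57.1 = 92.2 kN/m
FS = 92.2 / 39.5 = 2.332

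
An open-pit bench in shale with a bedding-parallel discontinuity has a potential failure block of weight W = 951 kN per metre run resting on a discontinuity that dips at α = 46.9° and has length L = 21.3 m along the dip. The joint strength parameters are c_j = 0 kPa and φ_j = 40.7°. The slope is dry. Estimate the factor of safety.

FS = 0.80

Resolving the block weight along and normal to the plane and applying the Mohr–Coulomb strength on the joint:
N' = W cosα = 951·cos46.9° = 649.8 kN/m
Driving force T = W sinα = 951·sin46.9° = 694.4 kN/m
Resisting force R = c_j·L + N'·tanφ_j = 0·21.3 + 649.8·tan40.7° = 0.0 + 558.9 = 558.9 kN/m
FS = R / T = 558.9 / 694.4 = 0.805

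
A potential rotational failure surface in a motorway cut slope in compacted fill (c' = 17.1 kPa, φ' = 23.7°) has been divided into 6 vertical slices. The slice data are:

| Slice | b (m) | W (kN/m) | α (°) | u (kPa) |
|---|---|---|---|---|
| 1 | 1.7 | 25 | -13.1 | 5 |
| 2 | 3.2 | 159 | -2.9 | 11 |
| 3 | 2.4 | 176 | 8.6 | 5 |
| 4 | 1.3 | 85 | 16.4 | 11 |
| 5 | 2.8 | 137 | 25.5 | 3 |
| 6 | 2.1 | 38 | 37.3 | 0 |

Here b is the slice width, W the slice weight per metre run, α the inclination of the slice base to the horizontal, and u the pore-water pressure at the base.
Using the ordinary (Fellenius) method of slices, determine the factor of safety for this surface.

FS = 3.98

Ordinary method of slices: FS = Σ[c'·Δl_i + (W_i cosα_i − u_i·Δl_i)·tanφ'] / Σ W_i sinα_i, with Δl_i = b_i / cosα_i.
Slice 1: Δl = 1.7/cos(-13.1°) = 1.745 m; N'_1 = 25·cos(-13.1°) − 5·1.745 = 15.6; c'Δl = 29.85; W sinα = -5.7
Slice 2: Δl = 3.2/cos(-2.9°) = 3.204 m; N'_2 = 159·cos(-2.9°) − 11·3.204 = 123.6; c'Δl = 54.79; W sinα = -8.0
Slice 3: Δl = 2.4/cos8.6° = 2.427 m; N'_3 = 176·cos8.6° − 5·2.427 = 161.9; c'Δl = 41.51; W sinα = 26.3
Slice 4: Δl = 1.3/cos16.4° = 1.355 m; N'_4 = 85·cos16.4° − 11·1.355 = 66.6; c'Δl = 23.17; W sinα = 24.0
Slice 5: Δl = 2.8/cos25.5° = 3.102 m; N'_5 = 137·cos25.5° − 3·3.102 = 114.3; c'Δl = 53.05; W sinα = 59.0
Slice 6: Δl = 2.1/cos37.3° = 2.640 m; N'_6 = 38·cos37.3° − 0·2.640 = 30.2; c'Δl = 45.14; W sinα = 23.0
Σc'Δl = 247.5 kN/m; ΣN' = 512.3 kN/m; ΣW sinα = 118.6 kN/m
Resisting = 247.5 + 512.3·tan23.7° = 247.5 + 224.9 = 472.4 kN/m
FS = 472.4 / 118.6 = 3.982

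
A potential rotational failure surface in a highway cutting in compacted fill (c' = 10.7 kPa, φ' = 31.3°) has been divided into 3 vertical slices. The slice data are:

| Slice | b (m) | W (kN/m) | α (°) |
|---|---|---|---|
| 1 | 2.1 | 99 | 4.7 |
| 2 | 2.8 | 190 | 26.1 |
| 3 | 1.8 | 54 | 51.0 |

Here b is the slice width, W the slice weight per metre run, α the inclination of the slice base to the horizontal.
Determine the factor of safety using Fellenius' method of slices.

FS = 2.03

Ordinary method of slices: FS = Σ[c'·Δl_i + (W_i cosα_i)·tanφ'] / Σ W_i sinα_i, with Δl_i = b_i / cosα_i.
Slice 1: Δl = 2.1/cos4.7° = 2.107 m; N'_1 = 99·cos4.7° = 98.7; c'Δl = 22.55; W sinα = 8.1
Slice 2: Δl = 2.8/cos26.1° = 3.118 m; N'_2 = 190·cos26.1° = 170.6; c'Δl = 33.36; W sinα = 83.6
Slice 3: Δl = 1.8/cos51.0° = 2.860 m; N'_3 = 54·cos51.0° = 34.0; c'Δl = 30.60; W sinα = 42.0
Σc'Δl = 86.5 kN/m; ΣN' = 303.3 kN/m; ΣW sinα = 133.7 kN/m
Resisting = 86.5 + 303.3·tan31.3° = 86.5 + 184.4 = 270.9 kN/m
FS = 270.9 / 133.7 = 2.027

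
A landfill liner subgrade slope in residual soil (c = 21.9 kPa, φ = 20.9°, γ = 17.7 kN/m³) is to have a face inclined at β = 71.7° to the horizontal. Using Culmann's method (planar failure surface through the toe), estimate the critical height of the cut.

Culmann's analysis gives the critical failure plane at α_cr = (β + φ)/2 = (71.7 + 20.9)/2 = 46.3°, and the critical height
H_c = (4c/γ) · sinβ cosφ / [1 − cos(β − φ)]
    = (4·21.9/17.7) · sin71.7°·cos20.9° / [1 − cos(50.8°)]
    = 4.949 · 0.9494·0.9342 / [1 − 0.6320]
    = 4.949 · 0.8870 / 0.3680
    = 11.93 m

H_c = 11.93 m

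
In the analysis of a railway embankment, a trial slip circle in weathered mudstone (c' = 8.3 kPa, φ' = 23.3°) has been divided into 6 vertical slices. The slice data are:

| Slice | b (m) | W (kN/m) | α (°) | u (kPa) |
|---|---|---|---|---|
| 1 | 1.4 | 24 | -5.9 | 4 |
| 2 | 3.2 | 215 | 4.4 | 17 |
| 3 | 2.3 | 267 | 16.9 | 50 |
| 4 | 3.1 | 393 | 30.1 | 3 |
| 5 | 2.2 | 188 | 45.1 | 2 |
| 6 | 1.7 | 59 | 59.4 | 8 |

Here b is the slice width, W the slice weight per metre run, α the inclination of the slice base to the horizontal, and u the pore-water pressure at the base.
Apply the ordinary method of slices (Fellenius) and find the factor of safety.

Ordinary method of slices: FS = Σ[c'·Δl_i + (W_i cosα_i − u_i·Δl_i)·tanφ'] / Σ W_i sinα_i, with Δl_i = b_i / cosα_i.
Slice 1: Δl = 1.4/cos(-5.9°) = 1.407 m; N'_1 = 24·cos(-5.9°) − 4·1.407 = 18.2; c'Δl = 11.68; W sinα = -2.5
Slice 2: Δl = 3.2/cos4.4° = 3.209 m; N'_2 = 215·cos4.4° − 17·3.209 = 159.8; c'Δl = 26.64; W sinα = 16.5
Slice 3: Δl = 2.3/cos16.9° = 2.404 m; N'_3 = 267·cos16.9° − 50·2.404 = 135.3; c'Δl = 19.95; W sinα = 77.6
Slice 4: Δl = 3.1/cos30.1° = 3.583 m; N'_4 = 393·cos30.1° − 3·3.583 = 329.3; c'Δl = 29.74; W sinα = 197.1
Slice 5: Δl = 2.2/cos45.1° = 3.117 m; N'_5 = 188·cos45.1° − 2·3.117 = 126.5; c'Δl = 25.87; W sinα = 133.2
Slice 6: Δl = 1.7/cos59.4° = 3.340 m; N'_6 = 59·cos59.4° − 8·3.340 = 3.3; c'Δl = 27.72; W sinα = 50.8
Σc'Δl = 141.6 kN/m; ΣN' = 772.4 kN/m; ΣW sinα = 472.7 kN/m
Resisting = 141.6 + 772.4·tan23.3° = 141.6 + 332.6 = 474.2 kN/m
FS = 474.2 / 472.7 = 1.003

FS = 1.00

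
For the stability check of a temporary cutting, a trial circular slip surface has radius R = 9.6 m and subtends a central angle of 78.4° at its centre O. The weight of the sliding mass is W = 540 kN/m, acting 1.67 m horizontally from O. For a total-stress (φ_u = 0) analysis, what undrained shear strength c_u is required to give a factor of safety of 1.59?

c_u = 11.4 kPa

FS = c_u·L_a·R / (W·d), so c_u = FS·W·d / (L_a·R).
Arc length L_a = R·θ = 9.6·(78.4°·π/180) = 9.6·1.3683 = 13.14 m
c_u = 1.59·540·1.67 / (13.14·9.6) = 1433.9 / 126.11 = 11.37 kPa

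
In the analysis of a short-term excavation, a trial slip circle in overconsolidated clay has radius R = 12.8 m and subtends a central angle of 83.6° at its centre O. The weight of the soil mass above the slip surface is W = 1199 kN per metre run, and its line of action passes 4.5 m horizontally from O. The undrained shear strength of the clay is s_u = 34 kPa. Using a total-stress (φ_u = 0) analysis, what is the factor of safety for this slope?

Taking moments about the centre O, the resisting moment is provided by the undrained shear strength acting along the arc:
Arc length L_a = R·θ = 12.8·(83.6°·π/180) = 12.8·1.4591 = 18.68 m
M_R = s_u·L_a·R = 34·18.68·12.8 = 8128.0 kN·m/m
M_D = W·d = 1199·4.5 = 5395.5 kN·m/m
FS = M_R / M_D = 8128.0 / 5395.5 = 1.506

FS = 1.51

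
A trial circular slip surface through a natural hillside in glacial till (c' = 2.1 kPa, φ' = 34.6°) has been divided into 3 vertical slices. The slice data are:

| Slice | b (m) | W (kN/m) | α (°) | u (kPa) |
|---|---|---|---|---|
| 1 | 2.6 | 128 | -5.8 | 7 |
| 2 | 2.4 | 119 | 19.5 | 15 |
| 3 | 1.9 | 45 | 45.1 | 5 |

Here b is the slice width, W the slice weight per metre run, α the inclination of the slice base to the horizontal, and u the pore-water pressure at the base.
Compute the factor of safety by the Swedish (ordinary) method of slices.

Ordinary method of slices: FS = Σ[c'·Δl_i + (W_i cosα_i − u_i·Δl_i)·tanφ'] / Σ W_i sinα_i, with Δl_i = b_i / cosα_i.
Slice 1: Δl = 2.6/cos(-5.8°) = 2.613 m; N'_1 = 128·cos(-5.8°) − 7·2.613 = 109.1; c'Δl = 5.49; W sinα = -12.9
Slice 2: Δl = 2.4/cos19.5° = 2.546 m; N'_2 = 119·cos19.5° − 15·2.546 = 74.0; c'Δl = 5.35; W sinα = 39.7
Slice 3: Δl = 1.9/cos45.1° = 2.692 m; N'_3 = 45·cos45.1° − 5·2.692 = 18.3; c'Δl = 5.65; W sinα = 31.9
Σc'Δl = 16.5 kN/m; ΣN' = 201.3 kN/m; ΣW sinα = 58.7 kN/m
Resisting = 16.5 + 201.3·tan34.6° = 16.5 + 138.9 = 155.4 kN/m
FS = 155.4 / 58.7 = 2.649

FS = 2.65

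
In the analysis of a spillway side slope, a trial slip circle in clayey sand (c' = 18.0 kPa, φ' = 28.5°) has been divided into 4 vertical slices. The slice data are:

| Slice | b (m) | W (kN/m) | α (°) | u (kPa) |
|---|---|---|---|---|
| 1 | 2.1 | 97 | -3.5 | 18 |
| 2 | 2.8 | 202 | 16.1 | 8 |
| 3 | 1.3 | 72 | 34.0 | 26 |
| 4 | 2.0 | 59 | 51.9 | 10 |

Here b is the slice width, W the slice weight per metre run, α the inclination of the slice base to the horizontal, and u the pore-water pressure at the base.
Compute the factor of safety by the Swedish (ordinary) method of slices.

FS = 2.30

Ordinary method of slices: FS = Σ[c'·Δl_i + (W_i cosα_i − u_i·Δl_i)·tanφ'] / Σ W_i sinα_i, with Δl_i = b_i / cosα_i.
Slice 1: Δl = 2.1/cos(-3.5°) = 2.104 m; N'_1 = 97·cos(-3.5°) − 18·2.104 = 58.9; c'Δl = 37.87; W sinα = -5.9
Slice 2: Δl = 2.8/cos16.1° = 2.914 m; N'_2 = 202·cos16.1° − 8·2.914 = 170.8; c'Δl = 52.46; W sinα = 56.0
Slice 3: Δl = 1.3/cos34.0° = 1.568 m; N'_3 = 72·cos34.0° − 26·1.568 = 18.9; c'Δl = 28.23; W sinα = 40.3
Slice 4: Δl = 2.0/cos51.9° = 3.241 m; N'_4 = 59·cos51.9° − 10·3.241 = 4.0; c'Δl = 58.34; W sinα = 46.4
Σc'Δl = 176.9 kN/m; ΣN' = 252.6 kN/m; ΣW sinα = 136.8 kN/m
Resisting = 176.9 + 252.6·tan28.5° = 176.9 + 137.2 = 314.1 kN/m
FS = 314.1 / 136.8 = 2.296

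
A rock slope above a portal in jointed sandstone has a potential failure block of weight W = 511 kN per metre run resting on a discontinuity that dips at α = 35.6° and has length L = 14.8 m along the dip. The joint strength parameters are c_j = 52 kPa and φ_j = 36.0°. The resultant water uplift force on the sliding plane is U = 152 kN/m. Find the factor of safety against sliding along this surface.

Resolving the block weight along and normal to the plane and applying the Mohr–Coulomb strength on the joint:
N' = W cosα − U = 511·cos35.6° − 152 = 263.5 kN/m
Driving force T = W sinα = 511·sin35.6° = 297.5 kN/m
Resisting force R = c_j·L + N'·tanφ_j = 52·14.8 + 263.5·tan36.0° = 769.6 + 191.4 = 961.0 kN/m
FS = R / T = 961.0 / 297.5 = 3.231

FS = 3.23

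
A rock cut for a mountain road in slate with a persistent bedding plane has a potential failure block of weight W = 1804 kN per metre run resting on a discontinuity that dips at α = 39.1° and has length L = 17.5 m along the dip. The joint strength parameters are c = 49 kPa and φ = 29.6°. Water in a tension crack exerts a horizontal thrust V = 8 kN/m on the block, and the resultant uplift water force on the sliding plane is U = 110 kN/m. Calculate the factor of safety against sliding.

FS = 1.39

Resolving the block weight along and normal to the plane and applying the Mohr–Coulomb strength on the joint:
N' = W cosα − U − V sinα = 1804·cos39.1° − 110 − 8·sin39.1° = 1284.9 kN/m
Driving force T = W sinα + V cosα = 1804·sin39.1° + 8·cos39.1° = 1143.9 kN/m
Resisting force R = c·L + N'·tanφ = 49·17.5 + 1284.9·tan29.6° = 857.5 + 729.9 = 1587.4 kN/m
FS = R / T = 1587.4 / 1143.9 = 1.388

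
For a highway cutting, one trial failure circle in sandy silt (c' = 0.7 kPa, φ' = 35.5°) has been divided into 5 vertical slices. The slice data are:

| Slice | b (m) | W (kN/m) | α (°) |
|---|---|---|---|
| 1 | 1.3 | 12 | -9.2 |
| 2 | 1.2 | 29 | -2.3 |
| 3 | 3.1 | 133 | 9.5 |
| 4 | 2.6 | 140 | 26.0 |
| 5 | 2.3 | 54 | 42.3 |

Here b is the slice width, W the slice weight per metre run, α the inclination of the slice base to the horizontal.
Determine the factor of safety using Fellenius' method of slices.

Ordinary method of slices: FS = Σ[c'·Δl_i + (W_i cosα_i)·tanφ'] / Σ W_i sinα_i, with Δl_i = b_i / cosα_i.
Slice 1: Δl = 1.3/cos(-9.2°) = 1.317 m; N'_1 = 12·cos(-9.2°) = 11.8; c'Δl = 0.92; W sinα = -1.9
Slice 2: Δl = 1.2/cos(-2.3°) = 1.201 m; N'_2 = 29·cos(-2.3°) = 29.0; c'Δl = 0.84; W sinα = -1.2
Slice 3: Δl = 3.1/cos9.5° = 3.143 m; N'_3 = 133·cos9.5° = 131.2; c'Δl = 2.20; W sinα = 22.0
Slice 4: Δl = 2.6/cos26.0° = 2.893 m; N'_4 = 140·cos26.0° = 125.8; c'Δl = 2.02; W sinα = 61.4
Slice 5: Δl = 2.3/cos42.3° = 3.110 m; N'_5 = 54·cos42.3° = 39.9; c'Δl = 2.18; W sinα = 36.3
Σc'Δl = 8.2 kN/m; ΣN' = 337.8 kN/m; ΣW sinα = 116.6 kN/m
Resisting = 8.2 + 337.8·tan35.5° = 8.2 + 240.9 = 249.1 kN/m
FS = 249.1 / 116.6 = 2.137

FS = 2.14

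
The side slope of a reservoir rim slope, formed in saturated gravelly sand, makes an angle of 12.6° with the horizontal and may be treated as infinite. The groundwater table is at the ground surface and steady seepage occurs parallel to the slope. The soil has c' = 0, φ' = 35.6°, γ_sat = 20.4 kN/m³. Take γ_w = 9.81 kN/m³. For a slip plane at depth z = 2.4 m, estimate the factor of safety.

FS = 1.66

With seepage parallel to the slope and the water table at the surface, the effective normal stress on the slip plane uses the buoyant unit weight γ' = γ_sat − γ_w while the driving shear stress uses γ_sat:
FS = [c' + γ' z cos²β tanφ'] / [γ_sat z sinβ cosβ]
(For c' = 0 this reduces to FS = (γ'/γ_sat)·tanφ'/tanβ.)
γ' = 20.4 − 9.81 = 10.59 kN/m³
Numerator = 0.0 + 10.59·2.4·cos²12.6°·tan35.6° = 0.0 + 10.59·2.4·0.9524·0.7159 = 17.330 kPa
Denominator = 20.4·2.4·sin12.6°·cos12.6° = 20.4·2.4·0.2181·0.9759 = 10.423 kPa
FS = 17.330 / 10.423 = 1.663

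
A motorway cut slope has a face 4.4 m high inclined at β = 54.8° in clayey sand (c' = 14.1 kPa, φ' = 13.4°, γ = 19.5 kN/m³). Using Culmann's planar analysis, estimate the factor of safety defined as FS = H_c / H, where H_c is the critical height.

H_c = (4c'/γ) · sinβ cosφ' / [1 − cos(β − φ')]
    = (4·14.1/19.5) · sin54.8°·cos13.4° / [1 − cos41.4°]
    = 2.892 · 0.7949 / 0.2499 = 9.20 m
FS = H_c / H = 9.20 / 4.4 = 2.091

FS = 2.09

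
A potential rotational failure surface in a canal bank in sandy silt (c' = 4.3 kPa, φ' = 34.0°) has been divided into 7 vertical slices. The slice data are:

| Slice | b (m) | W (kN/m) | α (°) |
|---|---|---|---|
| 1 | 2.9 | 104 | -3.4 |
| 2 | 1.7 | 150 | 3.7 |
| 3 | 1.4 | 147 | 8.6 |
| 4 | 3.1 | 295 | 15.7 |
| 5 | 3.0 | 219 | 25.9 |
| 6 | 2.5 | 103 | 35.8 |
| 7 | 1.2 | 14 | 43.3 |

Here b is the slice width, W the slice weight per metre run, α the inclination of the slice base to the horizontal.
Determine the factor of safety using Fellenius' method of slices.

FS = 2.70

Ordinary method of slices: FS = Σ[c'·Δl_i + (W_i cosα_i)·tanφ'] / Σ W_i sinα_i, with Δl_i = b_i / cosα_i.
Slice 1: Δl = 2.9/cos(-3.4°) = 2.905 m; N'_1 = 104·cos(-3.4°) = 103.8; c'Δl = 12.49; W sinα = -6.2
Slice 2: Δl = 1.7/cos3.7° = 1.704 m; N'_2 = 150·cos3.7° = 149.7; c'Δl = 7.33; W sinα = 9.7
Slice 3: Δl = 1.4/cos8.6° = 1.416 m; N'_3 = 147·cos8.6° = 145.3; c'Δl = 6.09; W sinα = 22.0
Slice 4: Δl = 3.1/cos15.7° = 3.220 m; N'_4 = 295·cos15.7° = 284.0; c'Δl = 13.85; W sinα = 79.8
Slice 5: Δl = 3.0/cos25.9° = 3.335 m; N'_5 = 219·cos25.9° = 197.0; c'Δl = 14.34; W sinα = 95.7
Slice 6: Δl = 2.5/cos35.8° = 3.082 m; N'_6 = 103·cos35.8° = 83.5; c'Δl = 13.25; W sinα = 60.3
Slice 7: Δl = 1.2/cos43.3° = 1.649 m; N'_7 = 14·cos43.3° = 10.2; c'Δl = 7.09; W sinα = 9.6
Σc'Δl = 74.4 kN/m; ΣN' = 973.6 kN/m; ΣW sinα = 270.8 kN/m
Resisting = 74.4 + 973.6·tan34.0° = 74.4 + 656.7 = 731.1 kN/m
FS = 731.1 / 270.8 = 2.700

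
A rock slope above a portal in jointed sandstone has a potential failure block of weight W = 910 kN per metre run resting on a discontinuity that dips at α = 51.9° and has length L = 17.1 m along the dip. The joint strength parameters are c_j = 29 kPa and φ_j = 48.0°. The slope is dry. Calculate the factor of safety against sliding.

Resolving the block weight along and normal to the plane and applying the Mohr–Coulomb strength on the joint:
N' = W cosα = 910·cos51.9° = 561.5 kN/m
Driving force T = W sinα = 910·sin51.9° = 716.1 kN/m
Resisting force R = c_j·L + N'·tanφ_j = 29·17.1 + 561.5·tan48.0° = 495.9 + 623.6 = 1119.5 kN/m
FS = R / T = 1119.5 / 716.1 = 1.563

FS = 1.56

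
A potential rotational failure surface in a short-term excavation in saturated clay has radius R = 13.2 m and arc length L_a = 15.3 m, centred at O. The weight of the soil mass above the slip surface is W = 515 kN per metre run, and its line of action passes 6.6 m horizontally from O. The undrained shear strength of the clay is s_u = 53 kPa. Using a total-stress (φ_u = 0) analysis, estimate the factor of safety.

FS = 3.15

Taking moments about the centre O, the resisting moment is provided by the undrained shear strength acting along the arc:
M_R = s_u·L_a·R = 53·15.30·13.2 = 10703.9 kN·m/m
M_D = W·d = 515·6.6 = 3399.0 kN·m/m
FS = M_R / M_D = 10703.9 / 3399.0 = 3.149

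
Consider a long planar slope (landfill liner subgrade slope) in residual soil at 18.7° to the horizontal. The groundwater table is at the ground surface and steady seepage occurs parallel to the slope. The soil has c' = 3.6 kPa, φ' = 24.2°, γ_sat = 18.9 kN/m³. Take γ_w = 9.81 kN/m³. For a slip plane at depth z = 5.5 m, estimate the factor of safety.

With seepage parallel to the slope and the water table at the surface, the effective normal stress on the slip plane uses the buoyant unit weight γ' = γ_sat − γ_w while the driving shear stress uses γ_sat:
FS = [c' + γ' z cos²β tanφ'] / [γ_sat z sinβ cosβ]
γ' = 18.9 − 9.81 = 9.09 kN/m³
Numerator = 3.6 + 9.09·5.5·cos²18.7°·tan24.2° = 3.6 + 9.09·5.5·0.8972·0.4494 = 23.759 kPa
Denominator = 18.9·5.5·sin18.7°·cos18.7° = 18.9·5.5·0.3206·0.9472 = 31.568 kPa
FS = 23.759 / 31.568 = 0.753

FS = 0.75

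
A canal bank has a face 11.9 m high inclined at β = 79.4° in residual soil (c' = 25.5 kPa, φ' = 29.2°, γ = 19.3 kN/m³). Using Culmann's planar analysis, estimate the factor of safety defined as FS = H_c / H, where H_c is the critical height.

H_c = (4c'/γ) · sinβ cosφ' / [1 − cos(β − φ')]
    = (4·25.5/19.3) · sin79.4°·cos29.2° / [1 − cos50.2°]
    = 5.285 · 0.8580 / 0.3599 = 12.60 m
FS = H_c / H = 12.60 / 11.9 = 1.059

FS = 1.06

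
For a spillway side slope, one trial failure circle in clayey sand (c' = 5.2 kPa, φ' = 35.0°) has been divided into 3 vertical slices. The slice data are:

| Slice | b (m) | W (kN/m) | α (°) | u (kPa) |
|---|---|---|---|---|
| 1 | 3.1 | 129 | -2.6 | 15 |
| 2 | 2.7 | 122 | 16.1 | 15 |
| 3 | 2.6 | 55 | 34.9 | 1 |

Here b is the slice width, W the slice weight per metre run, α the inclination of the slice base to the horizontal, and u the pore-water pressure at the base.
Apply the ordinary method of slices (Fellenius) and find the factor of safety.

Ordinary method of slices: FS = Σ[c'·Δl_i + (W_i cosα_i − u_i·Δl_i)·tanφ'] / Σ W_i sinα_i, with Δl_i = b_i / cosα_i.
Slice 1: Δl = 3.1/cos(-2.6°) = 3.103 m; N'_1 = 129·cos(-2.6°) − 15·3.103 = 82.3; c'Δl = 16.14; W sinα = -5.9
Slice 2: Δl = 2.7/cos16.1° = 2.810 m; N'_2 = 122·cos16.1° − 15·2.810 = 75.1; c'Δl = 14.61; W sinα = 33.8
Slice 3: Δl = 2.6/cos34.9° = 3.170 m; N'_3 = 55·cos34.9° − 1·3.170 = 41.9; c'Δl = 16.48; W sinα = 31.5
Σc'Δl = 47.2 kN/m; ΣN' = 199.3 kN/m; ΣW sinα = 59.4 kN/m
Resisting = 47.2 + 199.3·tan35.0° = 47.2 + 139.6 = 186.8 kN/m
FS = 186.8 / 59.4 = 3.142

FS = 3.14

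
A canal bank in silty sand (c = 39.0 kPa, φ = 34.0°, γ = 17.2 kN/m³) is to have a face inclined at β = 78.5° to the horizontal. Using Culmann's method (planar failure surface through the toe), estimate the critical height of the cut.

H_c = 25.70 m

Culmann's analysis gives the critical failure plane at α_cr = (β + φ)/2 = (78.5 + 34.0)/2 = 56.2°, and the critical height
H_c = (4c/γ) · sinβ cosφ / [1 − cos(β − φ)]
    = (4·39.0/17.2) · sin78.5°·cos34.0° / [1 − cos(44.5°)]
    = 9.070 · 0.9799·0.8290 / [1 − 0.7133]
    = 9.070 · 0.8124 / 0.2867
    = 25.70 m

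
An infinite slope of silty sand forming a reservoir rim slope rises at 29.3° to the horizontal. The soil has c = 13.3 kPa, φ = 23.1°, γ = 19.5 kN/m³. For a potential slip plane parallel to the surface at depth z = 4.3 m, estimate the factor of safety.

For an infinite slope with a slip plane parallel to the surface (no pore pressure): FS = [c + γz cos²β tanφ] / [γz sinβ cosβ].
γz = 19.5·4.3 = 83.85 kN/m²
Numerator = 13.3 + 83.85·cos²29.3°·tan23.1° = 13.3 + 83.85·0.7605·0.4265 = 40.499 kPa
Denominator = 83.85·sin29.3°·cos29.3° = 83.85·0.4894·0.8721 = 35.785 kPa
FS = 40.499 / 35.785 = 1.132

FS = 1.13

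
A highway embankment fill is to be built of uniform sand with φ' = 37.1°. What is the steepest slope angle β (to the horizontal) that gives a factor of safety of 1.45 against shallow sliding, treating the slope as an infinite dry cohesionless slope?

For an infinite dry cohesionless slope FS = tanφ'/tanβ, so tanβ = tanφ' / FS.
tanβ = tan37.1° / 1.45 = 0.7563 / 1.45 = 0.5216
β = arctan(0.5216) = 27.55°

β = 27.5°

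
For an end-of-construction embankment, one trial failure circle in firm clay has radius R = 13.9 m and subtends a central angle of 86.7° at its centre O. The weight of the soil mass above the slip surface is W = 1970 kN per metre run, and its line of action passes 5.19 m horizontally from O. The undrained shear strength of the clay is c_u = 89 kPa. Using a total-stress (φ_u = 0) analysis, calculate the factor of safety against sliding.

FS = 2.54

Taking moments about the centre O, the resisting moment is provided by the undrained shear strength acting along the arc:
Arc length L_a = R·θ = 13.9·(86.7°·π/180) = 13.9·1.5132 = 21.03 m
M_R = c_u·L_a·R = 89·21.03·13.9 = 26020.5 kN·m/m
M_D = W·d = 1970·5.19 = 10224.3 kN·m/m
FS = M_R / M_D = 26020.5 / 10224.3 = 2.545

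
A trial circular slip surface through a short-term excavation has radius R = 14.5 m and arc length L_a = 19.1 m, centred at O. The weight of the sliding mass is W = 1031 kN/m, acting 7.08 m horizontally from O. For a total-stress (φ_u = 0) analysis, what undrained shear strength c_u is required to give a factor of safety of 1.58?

FS = c_u·L_a·R / (W·d), so c_u = FS·W·d / (L_a·R).
c_u = 1.58·1031·7.08 / (19.10·14.5) = 11533.2 / 276.95 = 41.64 kPa

c_u = 41.6 kPa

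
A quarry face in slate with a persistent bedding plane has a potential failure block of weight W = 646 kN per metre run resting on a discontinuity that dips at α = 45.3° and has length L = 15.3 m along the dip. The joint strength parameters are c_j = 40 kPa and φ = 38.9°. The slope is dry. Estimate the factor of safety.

FS = 2.13

Resolving the block weight along and normal to the plane and applying the Mohr–Coulomb strength on the joint:
N' = W cosα = 646·cos45.3° = 454.4 kN/m
Driving force T = W sinα = 646·sin45.3° = 459.2 kN/m
Resisting force R = c_j·L + N'·tanφ = 40·15.3 + 454.4·tan38.9° = 612.0 + 366.6 = 978.6 kN/m
FS = R / T = 978.6 / 459.2 = 2.131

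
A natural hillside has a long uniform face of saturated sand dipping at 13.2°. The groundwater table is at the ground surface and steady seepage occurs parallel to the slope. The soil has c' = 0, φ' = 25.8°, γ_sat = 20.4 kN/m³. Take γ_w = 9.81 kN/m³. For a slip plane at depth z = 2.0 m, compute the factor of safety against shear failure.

With seepage parallel to the slope and the water table at the surface, the effective normal stress on the slip plane uses the buoyant unit weight γ' = γ_sat − γ_w while the driving shear stress uses γ_sat:
FS = [c' + γ' z cos²β tanφ'] / [γ_sat z sinβ cosβ]
(For c' = 0 this reduces to FS = (γ'/γ_sat)·tanφ'/tanβ.)
γ' = 20.4 − 9.81 = 10.59 kN/m³
Numerator = 0.0 + 10.59·2.0·cos²13.2°·tan25.8° = 0.0 + 10.59·2.0·0.9479·0.4834 = 9.705 kPa
Denominator = 20.4·2.0·sin13.2°·cos13.2° = 20.4·2.0·0.2284·0.9736 = 9.071 kPa
FS = 9.705 / 9.071 = 1.070

FS = 1.07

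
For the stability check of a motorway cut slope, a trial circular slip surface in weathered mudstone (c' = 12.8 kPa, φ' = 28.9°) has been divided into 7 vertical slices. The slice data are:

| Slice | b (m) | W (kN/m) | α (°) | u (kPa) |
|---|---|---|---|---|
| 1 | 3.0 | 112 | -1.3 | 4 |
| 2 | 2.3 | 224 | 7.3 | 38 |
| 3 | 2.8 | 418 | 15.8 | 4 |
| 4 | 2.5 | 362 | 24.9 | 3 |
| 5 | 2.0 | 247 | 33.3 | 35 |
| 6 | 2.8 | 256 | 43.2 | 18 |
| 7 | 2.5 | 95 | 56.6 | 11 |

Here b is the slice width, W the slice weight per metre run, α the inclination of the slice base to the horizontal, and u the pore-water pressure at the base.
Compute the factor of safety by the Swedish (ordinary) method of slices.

FS = 1.37

Ordinary method of slices: FS = Σ[c'·Δl_i + (W_i cosα_i − u_i·Δl_i)·tanφ'] / Σ W_i sinα_i, with Δl_i = b_i / cosα_i.
Slice 1: Δl = 3.0/cos(-1.3°) = 3.001 m; N'_1 = 112·cos(-1.3°) − 4·3.001 = 100.0; c'Δl = 38.41; W sinα = -2.5
Slice 2: Δl = 2.3/cos7.3° = 2.319 m; N'_2 = 224·cos7.3° − 38·2.319 = 134.1; c'Δl = 29.68; W sinα = 28.5
Slice 3: Δl = 2.8/cos15.8° = 2.910 m; N'_3 = 418·cos15.8° − 4·2.910 = 390.6; c'Δl = 37.25; W sinα = 113.8
Slice 4: Δl = 2.5/cos24.9° = 2.756 m; N'_4 = 362·cos24.9° − 3·2.756 = 320.1; c'Δl = 35.28; W sinα = 152.4
Slice 5: Δl = 2.0/cos33.3° = 2.393 m; N'_5 = 247·cos33.3° − 35·2.393 = 122.7; c'Δl = 30.63; W sinα = 135.6
Slice 6: Δl = 2.8/cos43.2° = 3.841 m; N'_6 = 256·cos43.2° − 18·3.841 = 117.5; c'Δl = 49.17; W sinα = 175.2
Slice 7: Δl = 2.5/cos56.6° = 4.541 m; N'_7 = 95·cos56.6° − 11·4.541 = 2.3; c'Δl = 58.13; W sinα = 79.3
Σc'Δl = 278.5 kN/m; ΣN' = 1187.2 kN/m; ΣW sinα = 682.3 kN/m
Resisting = 278.5 + 1187.2·tan28.9° = 278.5 + 655.4 = 933.9 kN/m
FS = 933.9 / 682.3 = 1.369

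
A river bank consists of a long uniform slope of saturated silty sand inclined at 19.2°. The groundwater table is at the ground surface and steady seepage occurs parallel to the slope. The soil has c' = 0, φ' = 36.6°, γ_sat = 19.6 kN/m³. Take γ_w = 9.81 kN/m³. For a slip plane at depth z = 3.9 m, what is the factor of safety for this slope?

FS = 1.07

With seepage parallel to the slope and the water table at the surface, the effective normal stress on the slip plane uses the buoyant unit weight γ' = γ_sat − γ_w while the driving shear stress uses γ_sat:
FS = [c' + γ' z cos²β tanφ'] / [γ_sat z sinβ cosβ]
(For c' = 0 this reduces to FS = (γ'/γ_sat)·tanφ'/tanβ.)
γ' = 19.6 − 9.81 = 9.79 kN/m³
Numerator = 0.0 + 9.79·3.9·cos²19.2°·tan36.6° = 0.0 + 9.79·3.9·0.8918·0.7427 = 25.289 kPa
Denominator = 19.6·3.9·sin19.2°·cos19.2° = 19.6·3.9·0.3289·0.9444 = 23.740 kPa
FS = 25.289 / 23.740 = 1.065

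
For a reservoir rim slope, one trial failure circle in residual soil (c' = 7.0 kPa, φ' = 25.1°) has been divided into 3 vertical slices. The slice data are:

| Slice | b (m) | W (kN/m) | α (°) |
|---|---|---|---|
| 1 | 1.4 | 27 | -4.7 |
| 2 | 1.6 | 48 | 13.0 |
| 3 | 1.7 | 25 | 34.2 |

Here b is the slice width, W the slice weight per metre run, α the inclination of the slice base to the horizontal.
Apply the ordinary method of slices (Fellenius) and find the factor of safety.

FS = 3.53

Ordinary method of slices: FS = Σ[c'·Δl_i + (W_i cosα_i)·tanφ'] / Σ W_i sinα_i, with Δl_i = b_i / cosα_i.
Slice 1: Δl = 1.4/cos(-4.7°) = 1.405 m; N'_1 = 27·cos(-4.7°) = 26.9; c'Δl = 9.83; W sinα = -2.2
Slice 2: Δl = 1.6/cos13.0° = 1.642 m; N'_2 = 48·cos13.0° = 46.8; c'Δl = 11.49; W sinα = 10.8
Slice 3: Δl = 1.7/cos34.2° = 2.055 m; N'_3 = 25·cos34.2° = 20.7; c'Δl = 14.39; W sinα = 14.1
Σc'Δl = 35.7 kN/m; ΣN' = 94.4 kN/m; ΣW sinα = 22.6 kN/m
Resisting = 35.7 + 94.4·tan25.1° = 35.7 + 44.2 = 79.9 kN/m
FS = 79.9 / 22.6 = 3.530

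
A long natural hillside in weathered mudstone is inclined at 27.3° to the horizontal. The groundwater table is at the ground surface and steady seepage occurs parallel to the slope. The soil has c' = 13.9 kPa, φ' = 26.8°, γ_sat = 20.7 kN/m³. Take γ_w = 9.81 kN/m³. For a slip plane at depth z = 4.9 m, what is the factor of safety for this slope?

With seepage parallel to the slope and the water table at the surface, the effective normal stress on the slip plane uses the buoyant unit weight γ' = γ_sat − γ_w while the driving shear stress uses γ_sat:
FS = [c' + γ' z cos²β tanφ'] / [γ_sat z sinβ cosβ]
γ' = 20.7 − 9.81 = 10.89 kN/m³
Numerator = 13.9 + 10.89·4.9·cos²27.3°·tan26.8° = 13.9 + 10.89·4.9·0.7896·0.5051 = 35.184 kPa
Denominator = 20.7·4.9·sin27.3°·cos27.3° = 20.7·4.9·0.4586·0.8886 = 41.339 kPa
FS = 35.184 / 41.339 = 0.851

FS = 0.85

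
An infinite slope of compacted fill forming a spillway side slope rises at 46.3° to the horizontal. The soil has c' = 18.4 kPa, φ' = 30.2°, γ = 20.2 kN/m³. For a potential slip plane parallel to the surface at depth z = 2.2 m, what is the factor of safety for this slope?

For an infinite slope with a slip plane parallel to the surface (no pore pressure): FS = [c' + γz cos²β tanφ'] / [γz sinβ cosβ].
γz = 20.2·2.2 = 44.44 kN/m²
Numerator = 18.4 + 44.44·cos²46.3°·tan30.2° = 18.4 + 44.44·0.4773·0.5820 = 30.746 kPa
Denominator = 44.44·sin46.3°·cos46.3° = 44.44·0.7230·0.6909 = 22.197 kPa
FS = 30.746 / 22.197 = 1.385

FS = 1.39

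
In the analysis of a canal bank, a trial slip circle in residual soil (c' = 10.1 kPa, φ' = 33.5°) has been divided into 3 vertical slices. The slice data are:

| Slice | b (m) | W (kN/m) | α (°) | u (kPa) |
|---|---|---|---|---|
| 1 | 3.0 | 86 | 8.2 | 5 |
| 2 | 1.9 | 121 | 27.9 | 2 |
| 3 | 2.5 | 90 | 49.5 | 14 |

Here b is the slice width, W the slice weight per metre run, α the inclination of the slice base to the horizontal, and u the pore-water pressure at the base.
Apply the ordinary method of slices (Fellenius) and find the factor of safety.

Ordinary method of slices: FS = Σ[c'·Δl_i + (W_i cosα_i − u_i·Δl_i)·tanφ'] / Σ W_i sinα_i, with Δl_i = b_i / cosα_i.
Slice 1: Δl = 3.0/cos8.2° = 3.031 m; N'_1 = 86·cos8.2° − 5·3.031 = 70.0; c'Δl = 30.61; W sinα = 12.3
Slice 2: Δl = 1.9/cos27.9° = 2.150 m; N'_2 = 121·cos27.9° − 2·2.150 = 102.6; c'Δl = 21.71; W sinα = 56.6
Slice 3: Δl = 2.5/cos49.5° = 3.849 m; N'_3 = 90·cos49.5° − 14·3.849 = 4.6; c'Δl = 38.88; W sinα = 68.4
Σc'Δl = 91.2 kN/m; ΣN' = 177.2 kN/m; ΣW sinα = 137.3 kN/m
Resisting = 91.2 + 177.2·tan33.5° = 91.2 + 117.3 = 208.5 kN/m
FS = 208.5 / 137.3 = 1.518

FS = 1.52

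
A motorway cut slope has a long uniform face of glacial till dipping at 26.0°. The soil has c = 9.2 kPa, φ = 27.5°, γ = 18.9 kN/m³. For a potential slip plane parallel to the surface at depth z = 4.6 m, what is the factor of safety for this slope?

For an infinite slope with a slip plane parallel to the surface (no pore pressure): FS = [c + γz cos²β tanφ] / [γz sinβ cosβ].
γz = 18.9·4.6 = 86.94 kN/m²
Numerator = 9.2 + 86.94·cos²26.0°·tan27.5° = 9.2 + 86.94·0.8078·0.5206 = 45.761 kPa
Denominator = 86.94·sin26.0°·cos26.0° = 86.94·0.4384·0.8988 = 34.255 kPa
FS = 45.761 / 34.255 = 1.336

FS = 1.34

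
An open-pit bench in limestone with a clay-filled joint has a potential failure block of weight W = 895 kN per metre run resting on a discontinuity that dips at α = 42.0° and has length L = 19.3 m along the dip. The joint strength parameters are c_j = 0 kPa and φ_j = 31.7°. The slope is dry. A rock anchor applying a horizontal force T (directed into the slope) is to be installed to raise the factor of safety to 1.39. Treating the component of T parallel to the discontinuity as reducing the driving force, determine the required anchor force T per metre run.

Resolving forces along and normal to the sliding plane, with the horizontal anchor force T adding T·sinα to the effective normal force and T·cosα acting up the plane against the driving force:
FS = [c_jL + (W cosα + T sinα) tanφ_j] / [W sinα − T cosα]
Without the anchor: N' = 665.1 kN/m, driving T_d = 598.9 kN/m, resisting R = 0·19.3 + 665.1·tan31.7° = 410.8 kN/m, FS = 0.69.
Setting FS = 1.39 and solving for T:
1.39·(598.9 − T cos42.0°) = 410.8 + T sin42.0°·tan31.7°
T·(sin42.0°·tan31.7° + 1.39·cos42.0°) = 1.39·598.9 − 410.8
T·(0.6691·0.6176 + 1.39·0.7431) = 832.4 − 410.8 = 421.6
T·1.4462 = 421.6
T = 291.5 kN/m

T = 292 kN/m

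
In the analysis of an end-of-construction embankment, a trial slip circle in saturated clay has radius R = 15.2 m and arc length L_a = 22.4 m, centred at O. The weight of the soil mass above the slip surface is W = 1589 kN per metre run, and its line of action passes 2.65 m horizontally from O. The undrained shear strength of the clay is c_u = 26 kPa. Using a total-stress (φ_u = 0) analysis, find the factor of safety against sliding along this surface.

Taking moments about the centre O, the resisting moment is provided by the undrained shear strength acting along the arc:
M_R = c_u·L_a·R = 26·22.40·15.2 = 8852.5 kN·m/m
M_D = W·d = 1589·2.65 = 4210.8 kN·m/m
FS = M_R / M_D = 8852.5 / 4210.8 = 2.102

FS = 2.10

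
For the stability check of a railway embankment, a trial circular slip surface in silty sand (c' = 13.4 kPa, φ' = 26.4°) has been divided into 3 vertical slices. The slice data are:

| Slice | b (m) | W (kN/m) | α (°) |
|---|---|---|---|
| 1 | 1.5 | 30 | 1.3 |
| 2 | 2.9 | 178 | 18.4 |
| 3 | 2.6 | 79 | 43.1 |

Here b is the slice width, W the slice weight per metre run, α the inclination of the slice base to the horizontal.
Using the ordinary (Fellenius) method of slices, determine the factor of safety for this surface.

Ordinary method of slices: FS = Σ[c'·Δl_i + (W_i cosα_i)·tanφ'] / Σ W_i sinα_i, with Δl_i = b_i / cosα_i.
Slice 1: Δl = 1.5/cos1.3° = 1.500 m; N'_1 = 30·cos1.3° = 30.0; c'Δl = 20.11; W sinα = 0.7
Slice 2: Δl = 2.9/cos18.4° = 3.056 m; N'_2 = 178·cos18.4° = 168.9; c'Δl = 40.95; W sinα = 56.2
Slice 3: Δl = 2.6/cos43.1° = 3.561 m; N'_3 = 79·cos43.1° = 57.7; c'Δl = 47.72; W sinα = 54.0
Σc'Δl = 108.8 kN/m; ΣN' = 256.6 kN/m; ΣW sinα = 110.8 kN/m
Resisting = 108.8 + 256.6·tan26.4° = 108.8 + 127.4 = 236.1 kN/m
FS = 236.1 / 110.8 = 2.130

FS = 2.13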